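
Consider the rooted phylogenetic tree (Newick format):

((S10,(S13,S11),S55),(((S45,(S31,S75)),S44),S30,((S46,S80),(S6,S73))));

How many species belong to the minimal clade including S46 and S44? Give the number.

The MRCA of S46 and S44 is the node subtending (((S45,(S31,S75)),S44),S30,((S46,S80),(S6,S73))).
That clade contains 9 terminal taxa: S30, S31, S44, S45, S46, S6, S73, S75, S80.

9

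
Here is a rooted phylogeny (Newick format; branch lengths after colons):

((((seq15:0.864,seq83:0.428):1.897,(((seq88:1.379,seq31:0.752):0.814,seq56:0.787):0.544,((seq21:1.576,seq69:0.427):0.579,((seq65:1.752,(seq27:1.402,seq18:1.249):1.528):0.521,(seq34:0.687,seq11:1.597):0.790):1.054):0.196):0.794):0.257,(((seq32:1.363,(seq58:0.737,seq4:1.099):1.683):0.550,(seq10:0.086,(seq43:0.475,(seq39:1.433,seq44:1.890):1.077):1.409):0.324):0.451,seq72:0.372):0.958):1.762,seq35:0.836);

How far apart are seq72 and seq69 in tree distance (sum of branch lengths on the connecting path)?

The path runs seq72 → … → MRCA → … → seq69; the MRCA is the node subtending (((seq15,seq83),(((seq88,seq31),seq56),((seq21,seq69),((seq65,(seq27,seq18)),(seq34,seq11))))),(((seq32,(seq58,seq4)),(seq10,(seq43,(seq39,seq44)))),seq72)).
Branch lengths along that path: 0.372 + 0.958 + 0.257 + 0.794 + 0.196 + 0.579 + 0.427 = 3.583.

3.583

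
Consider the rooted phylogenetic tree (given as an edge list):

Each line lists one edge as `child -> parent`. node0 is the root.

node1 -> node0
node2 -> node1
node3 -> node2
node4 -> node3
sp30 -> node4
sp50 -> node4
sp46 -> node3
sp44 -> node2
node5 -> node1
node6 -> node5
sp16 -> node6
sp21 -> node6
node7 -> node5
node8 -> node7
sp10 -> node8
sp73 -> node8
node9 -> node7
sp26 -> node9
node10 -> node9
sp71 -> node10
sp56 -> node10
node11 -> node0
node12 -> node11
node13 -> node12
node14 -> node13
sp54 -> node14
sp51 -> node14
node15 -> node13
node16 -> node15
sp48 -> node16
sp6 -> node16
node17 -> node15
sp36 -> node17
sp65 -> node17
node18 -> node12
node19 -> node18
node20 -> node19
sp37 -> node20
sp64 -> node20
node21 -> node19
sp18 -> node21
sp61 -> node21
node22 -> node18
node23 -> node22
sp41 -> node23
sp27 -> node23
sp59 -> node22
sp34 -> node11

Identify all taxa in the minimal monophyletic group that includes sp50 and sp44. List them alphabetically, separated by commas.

Tracing sp50: it sits inside (sp30,sp50).
Tracing sp44: it sits inside (((sp30,sp50),sp46),sp44).
The smallest clade enclosing both is (((sp30,sp50),sp46),sp44); the answer is its 4 terminal taxa in alphabetical order.

sp30, sp44, sp46, sp50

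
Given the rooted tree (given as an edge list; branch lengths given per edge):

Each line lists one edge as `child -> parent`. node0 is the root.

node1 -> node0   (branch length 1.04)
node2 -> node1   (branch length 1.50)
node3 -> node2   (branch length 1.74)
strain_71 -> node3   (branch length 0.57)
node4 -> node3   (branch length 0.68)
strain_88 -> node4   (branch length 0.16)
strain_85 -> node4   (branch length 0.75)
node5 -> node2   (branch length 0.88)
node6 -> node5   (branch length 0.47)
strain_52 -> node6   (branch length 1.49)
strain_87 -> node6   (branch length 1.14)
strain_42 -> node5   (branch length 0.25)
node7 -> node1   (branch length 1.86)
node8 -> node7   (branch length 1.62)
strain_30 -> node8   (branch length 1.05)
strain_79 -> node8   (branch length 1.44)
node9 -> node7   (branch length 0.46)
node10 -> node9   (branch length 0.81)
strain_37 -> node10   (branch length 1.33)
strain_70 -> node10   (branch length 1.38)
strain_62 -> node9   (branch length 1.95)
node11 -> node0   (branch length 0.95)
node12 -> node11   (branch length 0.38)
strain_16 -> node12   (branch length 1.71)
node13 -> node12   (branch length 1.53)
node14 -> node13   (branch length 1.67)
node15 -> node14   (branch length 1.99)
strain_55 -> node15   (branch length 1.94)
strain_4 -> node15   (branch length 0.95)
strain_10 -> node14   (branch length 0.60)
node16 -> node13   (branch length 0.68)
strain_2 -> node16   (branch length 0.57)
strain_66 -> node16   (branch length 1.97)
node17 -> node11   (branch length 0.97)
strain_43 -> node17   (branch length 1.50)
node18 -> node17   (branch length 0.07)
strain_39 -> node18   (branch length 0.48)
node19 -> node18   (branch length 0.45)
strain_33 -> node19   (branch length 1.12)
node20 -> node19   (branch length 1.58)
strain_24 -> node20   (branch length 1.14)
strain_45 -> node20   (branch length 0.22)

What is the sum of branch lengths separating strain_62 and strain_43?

The path runs strain_62 → … → MRCA → … → strain_43; the MRCA is the root of the tree.
Branch lengths along that path: 1.95 + 0.46 + 1.86 + 1.04 + 0.95 + 0.97 + 1.50 = 8.73.

8.73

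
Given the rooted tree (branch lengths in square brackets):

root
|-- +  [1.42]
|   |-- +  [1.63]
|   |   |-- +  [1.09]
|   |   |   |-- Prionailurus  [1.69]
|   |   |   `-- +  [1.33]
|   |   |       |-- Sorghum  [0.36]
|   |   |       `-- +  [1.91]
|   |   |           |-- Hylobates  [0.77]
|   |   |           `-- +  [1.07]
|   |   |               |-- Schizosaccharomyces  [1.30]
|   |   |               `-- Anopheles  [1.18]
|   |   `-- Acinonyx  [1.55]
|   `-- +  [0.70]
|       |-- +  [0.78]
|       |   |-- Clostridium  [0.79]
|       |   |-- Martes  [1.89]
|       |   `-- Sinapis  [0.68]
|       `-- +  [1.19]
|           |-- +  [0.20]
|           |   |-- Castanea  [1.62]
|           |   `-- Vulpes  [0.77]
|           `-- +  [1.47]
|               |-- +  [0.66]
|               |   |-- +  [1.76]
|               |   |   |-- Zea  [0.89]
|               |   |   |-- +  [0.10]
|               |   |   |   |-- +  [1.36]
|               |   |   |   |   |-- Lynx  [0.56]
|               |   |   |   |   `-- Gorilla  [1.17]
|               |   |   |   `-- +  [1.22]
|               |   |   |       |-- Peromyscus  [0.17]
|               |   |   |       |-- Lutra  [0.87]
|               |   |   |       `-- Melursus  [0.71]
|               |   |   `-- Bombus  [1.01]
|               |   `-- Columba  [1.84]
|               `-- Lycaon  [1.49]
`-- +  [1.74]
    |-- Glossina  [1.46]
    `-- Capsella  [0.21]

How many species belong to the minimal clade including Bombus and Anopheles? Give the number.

20

The MRCA of Bombus and Anopheles is the node subtending (((Prionailurus,(Sorghum,(Hylobates,(Schizosaccharomyces,Anopheles)))),Acinonyx),((Clostridium,Martes,Sinapis),((Castanea,Vulpes),(((Zea,((Lynx,Gorilla),(Peromyscus,Lutra,Melursus)),Bombus),Columba),Lycaon)))).
That clade contains 20 terminal taxa: Acinonyx, Anopheles, Bombus, Castanea, Clostridium, Columba, Gorilla, Hylobates, Lutra, Lycaon, Lynx, Martes, Melursus, Peromyscus, Prionailurus, Schizosaccharomyces, Sinapis, Sorghum, Vulpes, Zea.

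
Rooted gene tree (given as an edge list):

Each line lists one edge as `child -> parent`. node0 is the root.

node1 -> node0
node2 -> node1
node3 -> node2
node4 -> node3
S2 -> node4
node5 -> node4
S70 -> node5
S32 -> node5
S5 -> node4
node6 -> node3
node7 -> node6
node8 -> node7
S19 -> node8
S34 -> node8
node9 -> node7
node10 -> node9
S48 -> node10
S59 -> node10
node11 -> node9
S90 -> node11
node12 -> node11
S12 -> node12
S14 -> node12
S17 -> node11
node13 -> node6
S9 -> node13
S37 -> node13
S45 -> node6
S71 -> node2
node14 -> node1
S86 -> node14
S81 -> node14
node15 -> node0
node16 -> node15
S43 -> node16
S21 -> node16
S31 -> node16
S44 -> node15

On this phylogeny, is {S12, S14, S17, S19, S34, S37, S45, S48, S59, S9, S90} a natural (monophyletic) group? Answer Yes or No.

Yes

The most recent common ancestor of these taxa subtends (((S19,S34),((S48,S59),(S90,(S12,S14),S17))),(S9,S37),S45).
That clade has exactly 11 tips — every listed taxon and nothing else — so the group is monophyletic.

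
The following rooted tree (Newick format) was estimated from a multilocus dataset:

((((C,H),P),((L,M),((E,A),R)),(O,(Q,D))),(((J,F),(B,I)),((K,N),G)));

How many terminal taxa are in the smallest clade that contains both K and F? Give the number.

The MRCA of K and F is the node subtending (((J,F),(B,I)),((K,N),G)).
That clade contains 7 terminal taxa: B, F, G, I, J, K, N.

7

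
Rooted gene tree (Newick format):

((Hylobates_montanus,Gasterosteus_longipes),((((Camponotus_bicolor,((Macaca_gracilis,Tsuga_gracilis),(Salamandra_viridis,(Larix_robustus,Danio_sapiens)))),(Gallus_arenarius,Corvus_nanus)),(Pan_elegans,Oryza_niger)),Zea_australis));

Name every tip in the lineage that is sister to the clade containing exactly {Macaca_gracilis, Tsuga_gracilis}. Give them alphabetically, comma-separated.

Danio_sapiens, Larix_robustus, Salamandra_viridis

The clade containing exactly {Macaca_gracilis, Tsuga_gracilis} attaches to the tree at the node subtending ((Macaca_gracilis,Tsuga_gracilis),(Salamandra_viridis,(Larix_robustus,Danio_sapiens))).
The other lineage descending from that same node — the sister group — is (Salamandra_viridis,(Larix_robustus,Danio_sapiens)); its 3 tips in alphabetical order are the answer.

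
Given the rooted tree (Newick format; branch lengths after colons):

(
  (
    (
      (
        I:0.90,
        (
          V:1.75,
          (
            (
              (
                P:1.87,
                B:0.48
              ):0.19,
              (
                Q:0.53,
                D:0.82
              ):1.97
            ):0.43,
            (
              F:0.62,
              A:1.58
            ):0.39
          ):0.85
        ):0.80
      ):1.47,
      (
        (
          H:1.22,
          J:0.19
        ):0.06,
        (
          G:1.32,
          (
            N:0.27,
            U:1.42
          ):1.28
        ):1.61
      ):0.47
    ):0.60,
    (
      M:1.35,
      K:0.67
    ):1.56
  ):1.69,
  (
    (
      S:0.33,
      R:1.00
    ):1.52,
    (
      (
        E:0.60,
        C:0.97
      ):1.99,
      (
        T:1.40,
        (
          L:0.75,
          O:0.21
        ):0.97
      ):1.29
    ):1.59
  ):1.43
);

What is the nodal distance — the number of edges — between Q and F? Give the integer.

The MRCA of Q and F is the node subtending (((P,B),(Q,D)),(F,A)).
From Q up to that node: 3 branches. From F up to the same node: 2 branches. Total: 3 + 2 = 5.

5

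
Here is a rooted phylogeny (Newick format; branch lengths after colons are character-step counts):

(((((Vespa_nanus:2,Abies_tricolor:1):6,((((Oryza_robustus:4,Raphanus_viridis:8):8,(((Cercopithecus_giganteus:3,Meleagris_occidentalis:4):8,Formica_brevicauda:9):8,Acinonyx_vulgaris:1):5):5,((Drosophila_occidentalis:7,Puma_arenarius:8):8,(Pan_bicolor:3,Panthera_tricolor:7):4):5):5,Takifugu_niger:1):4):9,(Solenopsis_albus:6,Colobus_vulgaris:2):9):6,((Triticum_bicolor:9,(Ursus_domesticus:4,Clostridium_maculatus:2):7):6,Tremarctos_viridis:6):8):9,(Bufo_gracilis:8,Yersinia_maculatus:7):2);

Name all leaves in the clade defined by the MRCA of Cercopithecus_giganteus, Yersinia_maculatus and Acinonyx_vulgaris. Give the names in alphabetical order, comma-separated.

Tracing Cercopithecus_giganteus: it sits inside (Cercopithecus_giganteus,Meleagris_occidentalis).
Tracing Yersinia_maculatus: it sits inside (Bufo_gracilis,Yersinia_maculatus).
Tracing Acinonyx_vulgaris: it sits inside (((Cercopithecus_giganteus,Meleagris_occidentalis),Formica_brevicauda),Acinonyx_vulgaris).
The smallest clade enclosing all 3 is the whole tree (their MRCA is the root), so the answer is all 21 tips in alphabetical order.

Abies_tricolor, Acinonyx_vulgaris, Bufo_gracilis, Cercopithecus_giganteus, Clostridium_maculatus, Colobus_vulgaris, Drosophila_occidentalis, Formica_brevicauda, Meleagris_occidentalis, Oryza_robustus, Pan_bicolor, Panthera_tricolor, Puma_arenarius, Raphanus_viridis, Solenopsis_albus, Takifugu_niger, Tremarctos_viridis, Triticum_bicolor, Ursus_domesticus, Vespa_nanus, Yersinia_maculatus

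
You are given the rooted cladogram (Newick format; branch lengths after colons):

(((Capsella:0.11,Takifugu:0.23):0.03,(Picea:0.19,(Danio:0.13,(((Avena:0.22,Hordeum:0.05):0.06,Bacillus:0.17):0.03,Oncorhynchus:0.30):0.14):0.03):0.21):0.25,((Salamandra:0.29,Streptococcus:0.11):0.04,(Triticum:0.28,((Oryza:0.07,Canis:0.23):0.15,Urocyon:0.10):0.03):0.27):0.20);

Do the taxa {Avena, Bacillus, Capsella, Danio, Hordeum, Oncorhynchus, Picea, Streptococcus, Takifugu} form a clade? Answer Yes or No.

No

The MRCA of the listed taxa is the root, so the smallest clade containing them is the whole tree.
That clade also contains Canis, Oryza, Salamandra, Triticum, Urocyon, which are not in the proposed group, so the group is not monophyletic.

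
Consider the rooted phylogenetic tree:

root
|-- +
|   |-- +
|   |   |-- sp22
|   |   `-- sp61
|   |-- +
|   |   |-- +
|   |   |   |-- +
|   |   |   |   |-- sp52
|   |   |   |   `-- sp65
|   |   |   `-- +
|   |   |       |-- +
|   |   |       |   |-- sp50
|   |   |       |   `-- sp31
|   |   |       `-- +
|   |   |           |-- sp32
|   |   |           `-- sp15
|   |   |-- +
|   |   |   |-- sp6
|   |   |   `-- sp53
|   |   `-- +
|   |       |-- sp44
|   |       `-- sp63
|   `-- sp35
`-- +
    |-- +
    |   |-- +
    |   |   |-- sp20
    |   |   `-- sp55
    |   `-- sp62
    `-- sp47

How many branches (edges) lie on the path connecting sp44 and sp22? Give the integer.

5

The MRCA of sp44 and sp22 is the node subtending ((sp22,sp61),(((sp52,sp65),((sp50,sp31),(sp32,sp15))),(sp6,sp53),(sp44,sp63)),sp35).
From sp44 up to that node: 3 branches. From sp22 up to the same node: 2 branches. Total: 3 + 2 = 5.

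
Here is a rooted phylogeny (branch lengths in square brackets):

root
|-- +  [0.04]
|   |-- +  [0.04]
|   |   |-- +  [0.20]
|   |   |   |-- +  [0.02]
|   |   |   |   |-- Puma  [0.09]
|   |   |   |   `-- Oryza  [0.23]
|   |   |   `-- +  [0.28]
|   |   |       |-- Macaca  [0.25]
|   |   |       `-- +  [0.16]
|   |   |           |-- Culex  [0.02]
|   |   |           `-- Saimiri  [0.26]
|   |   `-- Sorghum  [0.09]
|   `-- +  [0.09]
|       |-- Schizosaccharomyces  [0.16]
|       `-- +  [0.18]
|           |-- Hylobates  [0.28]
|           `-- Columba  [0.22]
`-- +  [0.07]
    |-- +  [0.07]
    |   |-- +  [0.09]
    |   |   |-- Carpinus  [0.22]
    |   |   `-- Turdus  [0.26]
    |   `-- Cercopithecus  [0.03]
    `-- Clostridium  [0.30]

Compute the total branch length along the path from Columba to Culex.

1.19

The path runs Columba → … → MRCA → … → Culex; the MRCA is the node subtending ((((Puma,Oryza),(Macaca,(Culex,Saimiri))),Sorghum),(Schizosaccharomyces,(Hylobates,Columba))).
Branch lengths along that path: 0.22 + 0.18 + 0.09 + 0.04 + 0.20 + 0.28 + 0.16 + 0.02 = 1.19.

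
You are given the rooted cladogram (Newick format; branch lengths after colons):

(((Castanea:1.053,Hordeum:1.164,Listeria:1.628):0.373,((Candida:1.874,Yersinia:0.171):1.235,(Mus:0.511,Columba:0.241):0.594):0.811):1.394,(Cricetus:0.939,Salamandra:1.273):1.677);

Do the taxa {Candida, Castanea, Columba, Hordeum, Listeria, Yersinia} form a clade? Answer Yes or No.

No

The MRCA of the listed taxa subtends ((Castanea,Hordeum,Listeria),((Candida,Yersinia),(Mus,Columba))).
That clade also contains Mus, which is not in the proposed group, so the group is not monophyletic.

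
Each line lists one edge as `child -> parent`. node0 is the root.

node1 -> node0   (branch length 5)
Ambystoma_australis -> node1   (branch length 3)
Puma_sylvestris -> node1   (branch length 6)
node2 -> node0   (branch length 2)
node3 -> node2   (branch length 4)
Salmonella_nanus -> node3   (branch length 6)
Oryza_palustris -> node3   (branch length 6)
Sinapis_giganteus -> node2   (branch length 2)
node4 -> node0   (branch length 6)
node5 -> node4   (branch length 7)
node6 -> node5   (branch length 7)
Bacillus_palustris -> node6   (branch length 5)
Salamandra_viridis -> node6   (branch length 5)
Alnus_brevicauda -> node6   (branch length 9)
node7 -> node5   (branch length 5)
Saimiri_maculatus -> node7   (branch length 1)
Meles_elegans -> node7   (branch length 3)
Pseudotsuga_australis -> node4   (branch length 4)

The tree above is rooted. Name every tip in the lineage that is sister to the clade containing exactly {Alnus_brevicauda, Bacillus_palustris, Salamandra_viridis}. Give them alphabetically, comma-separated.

The clade containing exactly {Alnus_brevicauda, Bacillus_palustris, Salamandra_viridis} attaches to the tree at the node subtending ((Bacillus_palustris,Salamandra_viridis,Alnus_brevicauda),(Saimiri_maculatus,Meles_elegans)).
The other lineage descending from that same node — the sister group — is (Saimiri_maculatus,Meles_elegans); its 2 tips in alphabetical order are the answer.

Meles_elegans, Saimiri_maculatus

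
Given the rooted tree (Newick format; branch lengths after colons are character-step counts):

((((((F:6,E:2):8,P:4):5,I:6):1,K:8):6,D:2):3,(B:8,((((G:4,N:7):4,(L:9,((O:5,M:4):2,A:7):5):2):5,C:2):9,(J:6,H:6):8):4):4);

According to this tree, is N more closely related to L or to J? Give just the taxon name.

L

The MRCA of N and L subtends ((G,N),(L,((O,M),A))) (6 taxa).
The MRCA of N and J subtends ((((G,N),(L,((O,M),A))),C),(J,H)) (9 taxa).
The first is nested inside the second, so N shares a more recent common ancestor with L.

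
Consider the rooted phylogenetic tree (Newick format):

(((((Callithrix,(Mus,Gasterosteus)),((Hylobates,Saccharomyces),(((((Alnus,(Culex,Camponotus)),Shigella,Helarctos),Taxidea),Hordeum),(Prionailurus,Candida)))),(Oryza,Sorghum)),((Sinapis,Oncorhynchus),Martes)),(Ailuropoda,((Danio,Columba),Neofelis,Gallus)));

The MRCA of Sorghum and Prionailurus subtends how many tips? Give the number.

The MRCA of Sorghum and Prionailurus is the node subtending (((Callithrix,(Mus,Gasterosteus)),((Hylobates,Saccharomyces),(((((Alnus,(Culex,Camponotus)),Shigella,Helarctos),Taxidea),Hordeum),(Prionailurus,Candida)))),(Oryza,Sorghum)).
That clade contains 16 terminal taxa: Alnus, Callithrix, Camponotus, Candida, Culex, Gasterosteus, Helarctos, Hordeum, Hylobates, Mus, Oryza, Prionailurus, Saccharomyces, Shigella, Sorghum, Taxidea.

16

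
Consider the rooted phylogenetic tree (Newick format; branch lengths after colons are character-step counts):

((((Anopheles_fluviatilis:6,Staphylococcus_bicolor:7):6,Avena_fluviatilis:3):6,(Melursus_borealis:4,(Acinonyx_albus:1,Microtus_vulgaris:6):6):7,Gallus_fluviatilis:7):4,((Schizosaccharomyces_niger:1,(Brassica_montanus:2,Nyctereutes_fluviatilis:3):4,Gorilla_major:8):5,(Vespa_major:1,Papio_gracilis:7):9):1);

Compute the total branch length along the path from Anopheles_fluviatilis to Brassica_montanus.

The path runs Anopheles_fluviatilis → … → MRCA → … → Brassica_montanus; the MRCA is the root of the tree.
Branch lengths along that path: 6 + 6 + 6 + 4 + 1 + 5 + 4 + 2 = 34.

34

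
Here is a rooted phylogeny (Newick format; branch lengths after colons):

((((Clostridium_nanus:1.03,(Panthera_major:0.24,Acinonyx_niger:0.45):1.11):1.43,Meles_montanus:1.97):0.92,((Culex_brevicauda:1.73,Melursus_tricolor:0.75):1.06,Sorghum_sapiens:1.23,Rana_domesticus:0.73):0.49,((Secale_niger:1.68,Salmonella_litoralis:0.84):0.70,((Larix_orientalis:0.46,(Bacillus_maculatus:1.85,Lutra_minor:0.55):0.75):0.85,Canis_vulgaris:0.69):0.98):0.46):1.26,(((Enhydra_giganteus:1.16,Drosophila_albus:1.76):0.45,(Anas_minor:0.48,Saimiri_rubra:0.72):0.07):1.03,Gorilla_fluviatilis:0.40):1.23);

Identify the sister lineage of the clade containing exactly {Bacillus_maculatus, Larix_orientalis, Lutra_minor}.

Canis_vulgaris

The clade containing exactly {Bacillus_maculatus, Larix_orientalis, Lutra_minor} attaches to the tree at the node subtending ((Larix_orientalis,(Bacillus_maculatus,Lutra_minor)),Canis_vulgaris).
The other lineage descending from that same node — the sister group — is the single tip Canis_vulgaris.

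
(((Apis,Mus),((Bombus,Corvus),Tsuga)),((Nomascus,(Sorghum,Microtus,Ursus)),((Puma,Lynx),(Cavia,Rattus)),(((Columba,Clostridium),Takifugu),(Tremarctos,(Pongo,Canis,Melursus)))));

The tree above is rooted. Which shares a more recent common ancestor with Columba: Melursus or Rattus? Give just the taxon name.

The MRCA of Columba and Melursus subtends (((Columba,Clostridium),Takifugu),(Tremarctos,(Pongo,Canis,Melursus))) (7 taxa).
The MRCA of Columba and Rattus subtends ((Nomascus,(Sorghum,Microtus,Ursus)),((Puma,Lynx),(Cavia,Rattus)),(((Columba,Clostridium),Takifugu),(Tremarctos,(Pongo,Canis,Melursus)))) (15 taxa).
The first is nested inside the second, so Columba shares a more recent common ancestor with Melursus.

Melursus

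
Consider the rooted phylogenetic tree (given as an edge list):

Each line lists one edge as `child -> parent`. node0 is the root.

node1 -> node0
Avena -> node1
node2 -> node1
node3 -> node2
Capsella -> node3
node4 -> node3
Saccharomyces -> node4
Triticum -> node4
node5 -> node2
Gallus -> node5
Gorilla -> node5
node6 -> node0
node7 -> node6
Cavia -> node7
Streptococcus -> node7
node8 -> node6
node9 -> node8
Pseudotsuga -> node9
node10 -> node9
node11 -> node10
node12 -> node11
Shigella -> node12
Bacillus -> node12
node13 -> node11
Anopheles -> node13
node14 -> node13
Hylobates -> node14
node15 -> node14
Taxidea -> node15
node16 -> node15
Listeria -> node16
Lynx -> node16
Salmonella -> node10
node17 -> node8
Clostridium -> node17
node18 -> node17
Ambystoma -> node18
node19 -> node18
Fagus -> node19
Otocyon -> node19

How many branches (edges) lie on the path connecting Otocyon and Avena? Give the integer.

The MRCA of Otocyon and Avena is the root of the tree.
From Otocyon up to that node: 6 branches. From Avena up to the same node: 2 branches. Total: 6 + 2 = 8.

8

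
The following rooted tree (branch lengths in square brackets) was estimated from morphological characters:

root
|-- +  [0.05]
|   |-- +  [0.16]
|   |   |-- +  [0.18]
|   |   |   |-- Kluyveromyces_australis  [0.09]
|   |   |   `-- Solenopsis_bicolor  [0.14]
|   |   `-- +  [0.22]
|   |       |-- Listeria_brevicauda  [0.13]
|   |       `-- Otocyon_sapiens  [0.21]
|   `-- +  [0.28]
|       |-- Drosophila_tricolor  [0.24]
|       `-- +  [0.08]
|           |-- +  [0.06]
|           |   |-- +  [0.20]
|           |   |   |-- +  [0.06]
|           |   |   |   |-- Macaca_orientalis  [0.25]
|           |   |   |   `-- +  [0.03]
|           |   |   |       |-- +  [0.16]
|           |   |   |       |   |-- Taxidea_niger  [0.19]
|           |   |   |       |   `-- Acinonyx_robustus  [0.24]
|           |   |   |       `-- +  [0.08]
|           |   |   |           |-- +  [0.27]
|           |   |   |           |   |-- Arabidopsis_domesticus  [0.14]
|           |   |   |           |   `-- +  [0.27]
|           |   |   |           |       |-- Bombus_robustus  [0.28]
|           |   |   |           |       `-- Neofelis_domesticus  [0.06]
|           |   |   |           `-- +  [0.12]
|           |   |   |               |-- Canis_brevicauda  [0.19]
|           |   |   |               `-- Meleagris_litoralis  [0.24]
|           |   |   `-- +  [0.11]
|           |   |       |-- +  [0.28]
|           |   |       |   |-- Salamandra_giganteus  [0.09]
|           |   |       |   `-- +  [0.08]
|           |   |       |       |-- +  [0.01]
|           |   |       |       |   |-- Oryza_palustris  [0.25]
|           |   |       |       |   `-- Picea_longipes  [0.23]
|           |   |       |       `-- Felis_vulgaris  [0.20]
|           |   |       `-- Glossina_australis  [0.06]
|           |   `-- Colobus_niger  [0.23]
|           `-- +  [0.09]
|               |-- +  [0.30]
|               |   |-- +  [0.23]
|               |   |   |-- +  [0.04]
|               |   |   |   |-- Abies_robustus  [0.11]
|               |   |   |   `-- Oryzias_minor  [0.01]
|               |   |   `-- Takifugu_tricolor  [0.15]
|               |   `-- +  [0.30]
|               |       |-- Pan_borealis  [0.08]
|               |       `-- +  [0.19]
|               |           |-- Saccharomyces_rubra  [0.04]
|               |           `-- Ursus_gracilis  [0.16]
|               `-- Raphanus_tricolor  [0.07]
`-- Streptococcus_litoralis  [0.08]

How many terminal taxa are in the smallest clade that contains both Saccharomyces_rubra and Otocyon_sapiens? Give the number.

26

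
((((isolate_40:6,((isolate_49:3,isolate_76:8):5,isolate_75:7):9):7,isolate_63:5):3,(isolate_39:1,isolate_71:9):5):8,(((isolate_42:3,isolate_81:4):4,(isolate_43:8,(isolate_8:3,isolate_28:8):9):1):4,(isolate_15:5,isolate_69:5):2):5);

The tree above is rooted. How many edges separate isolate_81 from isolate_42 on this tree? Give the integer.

2

The MRCA of isolate_81 and isolate_42 is the node subtending (isolate_42,isolate_81).
From isolate_81 up to that node: 1 branch. From isolate_42 up to the same node: 1 branch. Total: 1 + 1 = 2.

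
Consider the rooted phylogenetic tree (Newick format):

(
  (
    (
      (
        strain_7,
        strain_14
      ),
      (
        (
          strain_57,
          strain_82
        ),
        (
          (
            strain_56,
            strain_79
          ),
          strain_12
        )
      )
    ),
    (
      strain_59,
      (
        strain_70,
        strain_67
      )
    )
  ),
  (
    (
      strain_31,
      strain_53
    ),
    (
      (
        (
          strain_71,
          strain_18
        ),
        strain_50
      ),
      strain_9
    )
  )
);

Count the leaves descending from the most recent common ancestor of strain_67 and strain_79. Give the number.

10

The MRCA of strain_67 and strain_79 is the node subtending (((strain_7,strain_14),((strain_57,strain_82),((strain_56,strain_79),strain_12))),(strain_59,(strain_70,strain_67))).
That clade contains 10 terminal taxa: strain_12, strain_14, strain_56, strain_57, strain_59, strain_67, strain_7, strain_70, strain_79, strain_82.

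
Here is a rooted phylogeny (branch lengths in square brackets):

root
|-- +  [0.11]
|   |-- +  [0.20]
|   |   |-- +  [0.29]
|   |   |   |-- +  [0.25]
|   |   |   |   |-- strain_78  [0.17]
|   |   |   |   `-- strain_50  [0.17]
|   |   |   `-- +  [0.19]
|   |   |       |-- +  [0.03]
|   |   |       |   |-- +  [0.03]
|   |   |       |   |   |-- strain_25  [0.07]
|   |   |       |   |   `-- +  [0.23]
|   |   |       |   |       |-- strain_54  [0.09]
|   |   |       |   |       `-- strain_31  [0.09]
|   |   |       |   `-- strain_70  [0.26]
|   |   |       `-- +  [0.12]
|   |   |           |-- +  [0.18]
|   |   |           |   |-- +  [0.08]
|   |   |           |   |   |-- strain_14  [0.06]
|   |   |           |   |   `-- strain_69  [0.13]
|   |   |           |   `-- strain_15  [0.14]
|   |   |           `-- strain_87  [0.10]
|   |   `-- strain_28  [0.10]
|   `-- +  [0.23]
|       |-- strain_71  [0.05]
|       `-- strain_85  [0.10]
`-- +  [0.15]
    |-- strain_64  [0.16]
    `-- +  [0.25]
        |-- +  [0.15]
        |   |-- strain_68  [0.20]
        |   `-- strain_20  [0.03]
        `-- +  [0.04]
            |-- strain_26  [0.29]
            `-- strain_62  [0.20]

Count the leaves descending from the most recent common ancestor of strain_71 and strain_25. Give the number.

The MRCA of strain_71 and strain_25 is the node subtending ((((strain_78,strain_50),(((strain_25,(strain_54,strain_31)),strain_70),(((strain_14,strain_69),strain_15),strain_87))),strain_28),(strain_71,strain_85)).
That clade contains 13 terminal taxa: strain_14, strain_15, strain_25, strain_28, strain_31, strain_50, strain_54, strain_69, strain_70, strain_71, strain_78, strain_85, strain_87.

13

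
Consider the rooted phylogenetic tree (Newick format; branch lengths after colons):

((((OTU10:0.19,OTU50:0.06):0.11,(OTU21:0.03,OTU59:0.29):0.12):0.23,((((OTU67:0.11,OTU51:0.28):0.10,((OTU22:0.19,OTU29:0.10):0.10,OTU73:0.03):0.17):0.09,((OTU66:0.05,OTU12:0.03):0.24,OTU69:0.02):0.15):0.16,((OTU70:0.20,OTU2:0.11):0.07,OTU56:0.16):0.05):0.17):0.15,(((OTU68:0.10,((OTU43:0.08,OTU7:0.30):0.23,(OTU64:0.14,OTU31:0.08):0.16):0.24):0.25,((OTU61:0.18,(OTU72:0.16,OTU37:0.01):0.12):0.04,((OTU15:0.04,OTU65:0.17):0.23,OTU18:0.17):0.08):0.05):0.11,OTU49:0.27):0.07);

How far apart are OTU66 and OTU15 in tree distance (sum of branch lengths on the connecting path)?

1.50

The path runs OTU66 → … → MRCA → … → OTU15; the MRCA is the root of the tree.
Branch lengths along that path: 0.05 + 0.24 + 0.15 + 0.16 + 0.17 + 0.15 + 0.07 + 0.11 + 0.05 + 0.08 + 0.23 + 0.04 = 1.50.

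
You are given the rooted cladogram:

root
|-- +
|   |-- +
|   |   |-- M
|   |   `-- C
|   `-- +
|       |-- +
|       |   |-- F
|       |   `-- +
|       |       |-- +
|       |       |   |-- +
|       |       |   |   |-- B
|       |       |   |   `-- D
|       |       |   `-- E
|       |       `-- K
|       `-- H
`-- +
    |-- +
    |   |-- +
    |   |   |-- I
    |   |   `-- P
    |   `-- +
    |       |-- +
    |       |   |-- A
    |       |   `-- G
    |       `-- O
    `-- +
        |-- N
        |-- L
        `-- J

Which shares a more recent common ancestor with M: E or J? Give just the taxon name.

The MRCA of M and E subtends ((M,C),((F,(((B,D),E),K)),H)) (8 taxa).
The MRCA of M and J is the root, subtending the entire tree (16 taxa).
The first is nested inside the second, so M shares a more recent common ancestor with E.

E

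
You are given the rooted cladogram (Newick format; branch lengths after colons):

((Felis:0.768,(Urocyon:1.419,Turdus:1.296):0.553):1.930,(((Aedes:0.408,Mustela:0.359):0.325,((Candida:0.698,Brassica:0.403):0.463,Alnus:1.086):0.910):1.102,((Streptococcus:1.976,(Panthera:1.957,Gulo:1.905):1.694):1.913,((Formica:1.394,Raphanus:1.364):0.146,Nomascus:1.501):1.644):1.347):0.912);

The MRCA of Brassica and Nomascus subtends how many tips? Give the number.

11

The MRCA of Brassica and Nomascus is the node subtending (((Aedes,Mustela),((Candida,Brassica),Alnus)),((Streptococcus,(Panthera,Gulo)),((Formica,Raphanus),Nomascus))).
That clade contains 11 terminal taxa: Aedes, Alnus, Brassica, Candida, Formica, Gulo, Mustela, Nomascus, Panthera, Raphanus, Streptococcus.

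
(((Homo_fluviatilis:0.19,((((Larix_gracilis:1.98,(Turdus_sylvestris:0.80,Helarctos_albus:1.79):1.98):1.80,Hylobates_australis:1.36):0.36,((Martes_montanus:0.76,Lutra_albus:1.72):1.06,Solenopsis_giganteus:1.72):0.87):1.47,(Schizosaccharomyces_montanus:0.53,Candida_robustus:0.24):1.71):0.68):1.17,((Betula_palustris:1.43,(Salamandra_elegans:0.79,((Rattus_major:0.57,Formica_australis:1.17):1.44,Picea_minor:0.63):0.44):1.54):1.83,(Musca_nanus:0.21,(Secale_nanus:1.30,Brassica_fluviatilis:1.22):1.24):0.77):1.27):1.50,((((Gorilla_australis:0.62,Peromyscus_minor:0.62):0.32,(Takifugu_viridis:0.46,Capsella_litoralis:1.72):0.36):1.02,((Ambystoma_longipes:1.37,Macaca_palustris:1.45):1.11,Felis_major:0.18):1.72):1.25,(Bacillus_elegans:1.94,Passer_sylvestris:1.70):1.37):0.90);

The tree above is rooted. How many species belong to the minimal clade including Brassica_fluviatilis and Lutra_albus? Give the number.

18

The MRCA of Brassica_fluviatilis and Lutra_albus is the node subtending ((Homo_fluviatilis,((((Larix_gracilis,(Turdus_sylvestris,Helarctos_albus)),Hylobates_australis),((Martes_montanus,Lutra_albus),Solenopsis_giganteus)),(Schizosaccharomyces_montanus,Candida_robustus))),((Betula_palustris,(Salamandra_elegans,((Rattus_major,Formica_australis),Picea_minor))),(Musca_nanus,(Secale_nanus,Brassica_fluviatilis)))).
That clade contains 18 terminal taxa: Betula_palustris, Brassica_fluviatilis, Candida_robustus, Formica_australis, Helarctos_albus, Homo_fluviatilis, Hylobates_australis, Larix_gracilis, Lutra_albus, Martes_montanus, Musca_nanus, Picea_minor, Rattus_major, Salamandra_elegans, Schizosaccharomyces_montanus, Secale_nanus, Solenopsis_giganteus, Turdus_sylvestris.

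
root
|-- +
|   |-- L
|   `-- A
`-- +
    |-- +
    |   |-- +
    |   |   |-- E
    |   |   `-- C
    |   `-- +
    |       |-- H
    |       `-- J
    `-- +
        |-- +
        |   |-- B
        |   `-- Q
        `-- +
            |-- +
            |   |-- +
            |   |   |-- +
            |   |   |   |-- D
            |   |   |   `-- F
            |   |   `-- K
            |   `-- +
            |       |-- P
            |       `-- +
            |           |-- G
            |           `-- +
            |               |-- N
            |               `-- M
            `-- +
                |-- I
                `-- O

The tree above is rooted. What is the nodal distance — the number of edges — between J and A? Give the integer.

6

The MRCA of J and A is the root of the tree.
From J up to that node: 4 branches. From A up to the same node: 2 branches. Total: 4 + 2 = 6.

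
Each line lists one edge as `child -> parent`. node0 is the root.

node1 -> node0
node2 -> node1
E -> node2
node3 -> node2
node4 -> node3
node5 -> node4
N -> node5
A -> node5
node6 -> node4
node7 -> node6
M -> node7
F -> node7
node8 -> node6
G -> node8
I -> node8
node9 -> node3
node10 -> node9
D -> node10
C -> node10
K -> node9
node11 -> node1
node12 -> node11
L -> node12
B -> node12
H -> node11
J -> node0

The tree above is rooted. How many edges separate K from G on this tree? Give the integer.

6

The MRCA of K and G is the node subtending (((N,A),((M,F),(G,I))),((D,C),K)).
From K up to that node: 2 branches. From G up to the same node: 4 branches. Total: 2 + 4 = 6.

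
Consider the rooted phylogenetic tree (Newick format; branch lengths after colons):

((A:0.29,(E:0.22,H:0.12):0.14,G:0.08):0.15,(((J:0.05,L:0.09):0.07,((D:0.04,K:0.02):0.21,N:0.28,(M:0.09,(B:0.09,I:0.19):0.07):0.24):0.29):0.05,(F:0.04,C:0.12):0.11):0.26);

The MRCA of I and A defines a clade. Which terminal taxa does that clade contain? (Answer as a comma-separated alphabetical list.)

Tracing I: it sits inside (B,I).
Tracing A: it sits inside (A,(E,H),G).
The smallest clade enclosing both is the whole tree (their MRCA is the root), so the answer is all 14 tips in alphabetical order.

A, B, C, D, E, F, G, H, I, J, K, L, M, N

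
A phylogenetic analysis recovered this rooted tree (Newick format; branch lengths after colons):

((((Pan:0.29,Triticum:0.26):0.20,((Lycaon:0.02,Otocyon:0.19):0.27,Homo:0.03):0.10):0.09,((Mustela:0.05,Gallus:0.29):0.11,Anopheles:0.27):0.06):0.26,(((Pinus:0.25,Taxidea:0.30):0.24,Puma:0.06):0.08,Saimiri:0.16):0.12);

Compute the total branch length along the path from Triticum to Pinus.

1.50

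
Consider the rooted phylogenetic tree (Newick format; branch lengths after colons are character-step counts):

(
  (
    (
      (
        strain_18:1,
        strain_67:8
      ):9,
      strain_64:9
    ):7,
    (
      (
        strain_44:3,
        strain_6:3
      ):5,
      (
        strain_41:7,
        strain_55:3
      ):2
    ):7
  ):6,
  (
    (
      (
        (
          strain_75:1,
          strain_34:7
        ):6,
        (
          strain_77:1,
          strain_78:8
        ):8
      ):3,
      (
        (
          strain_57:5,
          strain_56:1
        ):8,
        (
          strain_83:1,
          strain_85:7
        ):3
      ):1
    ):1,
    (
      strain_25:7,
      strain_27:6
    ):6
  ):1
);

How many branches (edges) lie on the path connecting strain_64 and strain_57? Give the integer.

8

The MRCA of strain_64 and strain_57 is the root of the tree.
From strain_64 up to that node: 3 branches. From strain_57 up to the same node: 5 branches. Total: 3 + 5 = 8.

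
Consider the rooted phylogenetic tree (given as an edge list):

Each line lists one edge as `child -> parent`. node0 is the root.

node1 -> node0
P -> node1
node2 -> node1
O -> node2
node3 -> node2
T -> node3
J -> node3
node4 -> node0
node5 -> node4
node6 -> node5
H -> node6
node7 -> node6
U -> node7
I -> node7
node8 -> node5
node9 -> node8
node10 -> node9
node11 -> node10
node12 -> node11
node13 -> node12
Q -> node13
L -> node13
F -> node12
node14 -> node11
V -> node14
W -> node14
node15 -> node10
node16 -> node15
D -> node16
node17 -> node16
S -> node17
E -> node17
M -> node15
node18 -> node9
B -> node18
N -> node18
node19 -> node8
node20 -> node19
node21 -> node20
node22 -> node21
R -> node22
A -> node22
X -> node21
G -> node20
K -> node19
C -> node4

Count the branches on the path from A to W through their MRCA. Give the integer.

10

The MRCA of A and W is the node subtending ((((((Q,L),F),(V,W)),((D,(S,E)),M)),(B,N)),((((R,A),X),G),K)).
From A up to that node: 5 branches. From W up to the same node: 5 branches. Total: 5 + 5 = 10.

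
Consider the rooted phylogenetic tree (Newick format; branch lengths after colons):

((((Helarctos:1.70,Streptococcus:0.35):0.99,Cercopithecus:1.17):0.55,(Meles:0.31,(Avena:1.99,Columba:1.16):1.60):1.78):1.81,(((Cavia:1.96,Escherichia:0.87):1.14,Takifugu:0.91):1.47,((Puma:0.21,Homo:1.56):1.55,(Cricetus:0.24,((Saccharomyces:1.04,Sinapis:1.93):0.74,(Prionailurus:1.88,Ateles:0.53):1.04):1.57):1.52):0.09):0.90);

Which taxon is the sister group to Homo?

Homo attaches to the tree at the node subtending (Puma,Homo).
The other lineage descending from that same node — the sister group — is the single tip Puma.

Puma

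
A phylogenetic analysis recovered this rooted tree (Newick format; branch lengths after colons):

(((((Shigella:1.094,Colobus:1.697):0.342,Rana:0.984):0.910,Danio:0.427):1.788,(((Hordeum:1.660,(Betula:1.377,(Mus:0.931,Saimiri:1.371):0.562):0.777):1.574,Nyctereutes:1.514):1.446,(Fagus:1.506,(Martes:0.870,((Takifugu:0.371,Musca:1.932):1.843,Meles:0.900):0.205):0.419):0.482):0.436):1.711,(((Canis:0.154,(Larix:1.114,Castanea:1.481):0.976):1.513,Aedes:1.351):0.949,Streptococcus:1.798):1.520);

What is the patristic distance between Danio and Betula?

7.825

The path runs Danio → … → MRCA → … → Betula; the MRCA is the node subtending ((((Shigella,Colobus),Rana),Danio),(((Hordeum,(Betula,(Mus,Saimiri))),Nyctereutes),(Fagus,(Martes,((Takifugu,Musca),Meles))))).
Branch lengths along that path: 0.427 + 1.788 + 0.436 + 1.446 + 1.574 + 0.777 + 1.377 = 7.825.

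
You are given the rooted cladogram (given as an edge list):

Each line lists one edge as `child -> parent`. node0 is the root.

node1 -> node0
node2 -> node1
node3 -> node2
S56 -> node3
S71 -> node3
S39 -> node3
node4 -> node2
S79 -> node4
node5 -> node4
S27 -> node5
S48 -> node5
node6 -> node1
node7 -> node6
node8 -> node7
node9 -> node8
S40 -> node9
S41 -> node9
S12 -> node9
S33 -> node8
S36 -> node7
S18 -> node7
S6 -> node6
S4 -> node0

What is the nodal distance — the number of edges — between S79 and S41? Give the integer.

8

The MRCA of S79 and S41 is the node subtending (((S56,S71,S39),(S79,(S27,S48))),((((S40,S41,S12),S33),S36,S18),S6)).
From S79 up to that node: 3 branches. From S41 up to the same node: 5 branches. Total: 3 + 5 = 8.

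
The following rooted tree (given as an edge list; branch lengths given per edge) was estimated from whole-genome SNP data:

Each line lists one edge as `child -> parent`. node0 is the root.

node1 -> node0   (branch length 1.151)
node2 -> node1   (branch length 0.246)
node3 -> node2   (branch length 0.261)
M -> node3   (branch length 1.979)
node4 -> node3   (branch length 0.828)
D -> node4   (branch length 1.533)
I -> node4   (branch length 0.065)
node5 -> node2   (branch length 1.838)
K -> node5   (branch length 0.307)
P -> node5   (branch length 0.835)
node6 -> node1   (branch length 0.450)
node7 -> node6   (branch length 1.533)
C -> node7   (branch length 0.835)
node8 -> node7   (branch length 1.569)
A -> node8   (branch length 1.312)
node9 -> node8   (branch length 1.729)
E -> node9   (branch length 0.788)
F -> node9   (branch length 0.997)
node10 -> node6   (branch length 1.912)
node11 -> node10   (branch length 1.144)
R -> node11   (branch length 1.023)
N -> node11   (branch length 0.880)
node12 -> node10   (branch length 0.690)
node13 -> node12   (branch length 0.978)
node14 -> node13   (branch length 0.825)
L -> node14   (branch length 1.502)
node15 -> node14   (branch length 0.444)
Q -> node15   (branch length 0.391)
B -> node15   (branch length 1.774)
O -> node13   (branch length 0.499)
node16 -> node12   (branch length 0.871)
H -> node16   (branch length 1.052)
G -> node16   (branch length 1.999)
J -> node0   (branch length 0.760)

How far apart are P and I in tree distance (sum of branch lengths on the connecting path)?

The path runs P → … → MRCA → … → I; the MRCA is the node subtending ((M,(D,I)),(K,P)).
Branch lengths along that path: 0.835 + 1.838 + 0.261 + 0.828 + 0.065 = 3.827.

3.827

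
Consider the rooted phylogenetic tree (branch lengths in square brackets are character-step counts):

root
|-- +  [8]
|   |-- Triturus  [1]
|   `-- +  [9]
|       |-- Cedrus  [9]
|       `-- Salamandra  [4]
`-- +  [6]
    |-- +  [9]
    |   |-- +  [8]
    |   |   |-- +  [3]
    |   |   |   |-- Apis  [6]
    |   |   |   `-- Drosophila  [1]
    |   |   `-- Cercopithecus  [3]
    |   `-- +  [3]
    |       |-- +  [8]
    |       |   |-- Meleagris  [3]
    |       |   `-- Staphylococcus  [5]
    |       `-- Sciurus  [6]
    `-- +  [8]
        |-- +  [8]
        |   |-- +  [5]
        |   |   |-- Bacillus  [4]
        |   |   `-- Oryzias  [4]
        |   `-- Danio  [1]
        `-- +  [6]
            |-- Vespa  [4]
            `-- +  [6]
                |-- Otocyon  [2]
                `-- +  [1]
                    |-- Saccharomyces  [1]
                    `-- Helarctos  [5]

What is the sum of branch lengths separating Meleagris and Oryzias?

48

The path runs Meleagris → … → MRCA → … → Oryzias; the MRCA is the node subtending ((((Apis,Drosophila),Cercopithecus),((Meleagris,Staphylococcus),Sciurus)),(((Bacillus,Oryzias),Danio),(Vespa,(Otocyon,(Saccharomyces,Helarctos))))).
Branch lengths along that path: 3 + 8 + 3 + 9 + 8 + 8 + 5 + 4 = 48.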